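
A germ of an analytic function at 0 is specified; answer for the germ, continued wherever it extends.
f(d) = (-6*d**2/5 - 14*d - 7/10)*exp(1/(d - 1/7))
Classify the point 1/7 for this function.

The point is an essential singularity.

The exponent 1/(d - (1/7)) has a pole at 1/7, so exp(1/(d - (1/7))) takes every nonzero value near it: an essential singularity (not a pole of any order).


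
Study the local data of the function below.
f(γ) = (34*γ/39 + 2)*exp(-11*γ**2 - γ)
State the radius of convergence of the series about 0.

The radius of convergence is infinite.

The factor exp(-11*γ**2 - γ) is entire and contributes no finite singular point.
The polynomial part has no poles.
No finite singular points: the Taylor series at 0 converges everywhere.


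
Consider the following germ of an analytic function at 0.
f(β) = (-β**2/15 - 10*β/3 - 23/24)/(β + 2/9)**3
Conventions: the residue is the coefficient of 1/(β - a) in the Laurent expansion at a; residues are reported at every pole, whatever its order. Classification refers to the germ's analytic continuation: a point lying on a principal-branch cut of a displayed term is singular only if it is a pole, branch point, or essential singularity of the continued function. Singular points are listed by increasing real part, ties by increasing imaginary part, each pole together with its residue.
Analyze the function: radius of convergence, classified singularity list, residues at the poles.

Radius of convergence at 0: 2/9.
At -2/9: a pole of order 3; residue -1/15.

Denominator factor (β + 2/9)^3: pole of order 3 at -2/9, modulus 2/9.
The radius of convergence is the smallest modulus among the singular points: 2/9.
At the order-3 pole -2/9 set g(β) = (β - (-2/9))^3*f(β) = -β**2/15 - 10*β/3 - 23/24.
Order-3 pole: residue = g''(a)/2; g''(-2/9) = -2/15, so the residue is -1/15.


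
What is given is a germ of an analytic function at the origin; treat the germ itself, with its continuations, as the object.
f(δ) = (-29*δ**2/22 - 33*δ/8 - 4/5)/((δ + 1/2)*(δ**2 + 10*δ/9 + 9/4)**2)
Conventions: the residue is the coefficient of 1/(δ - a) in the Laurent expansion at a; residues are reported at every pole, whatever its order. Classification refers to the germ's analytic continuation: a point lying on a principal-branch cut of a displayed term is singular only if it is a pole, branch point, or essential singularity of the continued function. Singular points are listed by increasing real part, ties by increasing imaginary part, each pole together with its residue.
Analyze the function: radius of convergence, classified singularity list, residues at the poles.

Denominator factor (δ**2 + 10*δ/9 + 9/4)^2: discriminant -629/81, complex-conjugate roots (-5/9) + ((1/18)*sqrt(629))*i and (-5/9) - ((1/18)*sqrt(629))*i; poles of order 2, moduli 3/2 and 3/2.
Denominator factor (δ + 1/2): pole of order 1 at -1/2, modulus 1/2.
The radius of convergence is the smallest modulus among the singular points: 1/2.
The factor δ**2 + 10*δ/9 + 9/4 splits as (δ - a)(δ - a') with a = (-5/9) - ((1/18)*sqrt(629))*i, a' = (-5/9) + ((1/18)*sqrt(629))*i. At the order-2 pole a set g(δ) = (δ - a)^2*f(δ) = [(-29*δ**2/22 - 33*δ/8 - 4/5)/(δ + 1/2)] / (δ - a')^2.
Order-2 pole: residue = g'(a); g'((-5/9) - ((1/18)*sqrt(629))*i) = (-66501/539000) - ((1105499097/106625249500)*sqrt(629))*i, so the residue is (-66501/539000) - ((1105499097/106625249500)*sqrt(629))*i.
The factor δ**2 + 10*δ/9 + 9/4 splits as (δ - a)(δ - a') with a = (-5/9) + ((1/18)*sqrt(629))*i, a' = (-5/9) - ((1/18)*sqrt(629))*i. At the order-2 pole a set g(δ) = (δ - a)^2*f(δ) = [(-29*δ**2/22 - 33*δ/8 - 4/5)/(δ + 1/2)] / (δ - a')^2.
Order-2 pole: residue = g'(a); g'((-5/9) + ((1/18)*sqrt(629))*i) = (-66501/539000) + ((1105499097/106625249500)*sqrt(629))*i, so the residue is (-66501/539000) + ((1105499097/106625249500)*sqrt(629))*i.
At the order-1 pole -1/2 set g(δ) = (δ - (-1/2))*f(δ) = (-29*δ**2/22 - 33*δ/8 - 4/5)/(δ**2 + 10*δ/9 + 9/4)**2.
Simple pole: residue = g(a) at a = -1/2, which is 66501/269500.
List the singular points by increasing real part (a conjugate pair: the negative imaginary part first).

Radius of convergence at 0: 1/2.
At (-5/9) - ((1/18)*sqrt(629))*i: a pole of order 2; residue (-66501/539000) - ((1105499097/106625249500)*sqrt(629))*i.
At (-5/9) + ((1/18)*sqrt(629))*i: a pole of order 2; residue (-66501/539000) + ((1105499097/106625249500)*sqrt(629))*i.
At -1/2: a pole of order 1; residue 66501/269500.


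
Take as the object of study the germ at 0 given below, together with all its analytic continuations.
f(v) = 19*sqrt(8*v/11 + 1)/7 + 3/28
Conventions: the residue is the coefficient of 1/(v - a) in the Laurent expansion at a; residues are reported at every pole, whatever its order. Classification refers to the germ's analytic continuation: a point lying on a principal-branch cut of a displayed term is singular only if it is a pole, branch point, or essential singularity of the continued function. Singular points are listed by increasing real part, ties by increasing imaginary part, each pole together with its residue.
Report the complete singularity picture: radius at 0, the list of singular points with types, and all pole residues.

Radius of convergence at 0: 11/8.
At -11/8: an algebraic (square-root) branch point.

Branch term (19/7)*sqrt(1 - v/(-11/8)): its argument vanishes at v = -11/8, a square-root branch point, modulus 11/8.
The radius of convergence is the smallest modulus among the singular points: 11/8.


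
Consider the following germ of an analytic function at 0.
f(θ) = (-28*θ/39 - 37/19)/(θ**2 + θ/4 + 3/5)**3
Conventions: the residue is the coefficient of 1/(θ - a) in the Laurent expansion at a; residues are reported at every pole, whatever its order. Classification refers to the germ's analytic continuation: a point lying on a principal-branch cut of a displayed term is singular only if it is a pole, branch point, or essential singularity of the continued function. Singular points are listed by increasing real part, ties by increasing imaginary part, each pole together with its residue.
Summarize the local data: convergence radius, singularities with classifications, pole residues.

Radius of convergence at 0: (1/5)*sqrt(15).
At (-1/8) - ((1/40)*sqrt(935))*i: a pole of order 3; residue -((70476800/1615183141)*sqrt(935))*i.
At (-1/8) + ((1/40)*sqrt(935))*i: a pole of order 3; residue ((70476800/1615183141)*sqrt(935))*i.

Denominator factor (θ**2 + θ/4 + 3/5)^3: discriminant -187/80, complex-conjugate roots (-1/8) + ((1/40)*sqrt(935))*i and (-1/8) - ((1/40)*sqrt(935))*i; poles of order 3, moduli (1/5)*sqrt(15) and (1/5)*sqrt(15).
The radius of convergence is the smallest modulus among the singular points: (1/5)*sqrt(15).
The factor θ**2 + θ/4 + 3/5 splits as (θ - a)(θ - a') with a = (-1/8) - ((1/40)*sqrt(935))*i, a' = (-1/8) + ((1/40)*sqrt(935))*i. At the order-3 pole a set g(θ) = (θ - a)^3*f(θ) = [-28*θ/39 - 37/19] / (θ - a')^3.
Order-3 pole: residue = g''(a)/2; g''((-1/8) - ((1/40)*sqrt(935))*i) = -((140953600/1615183141)*sqrt(935))*i, so the residue is -((70476800/1615183141)*sqrt(935))*i.
The factor θ**2 + θ/4 + 3/5 splits as (θ - a)(θ - a') with a = (-1/8) + ((1/40)*sqrt(935))*i, a' = (-1/8) - ((1/40)*sqrt(935))*i. At the order-3 pole a set g(θ) = (θ - a)^3*f(θ) = [-28*θ/39 - 37/19] / (θ - a')^3.
Order-3 pole: residue = g''(a)/2; g''((-1/8) + ((1/40)*sqrt(935))*i) = ((140953600/1615183141)*sqrt(935))*i, so the residue is ((70476800/1615183141)*sqrt(935))*i.
List the singular points by increasing real part (a conjugate pair: the negative imaginary part first).


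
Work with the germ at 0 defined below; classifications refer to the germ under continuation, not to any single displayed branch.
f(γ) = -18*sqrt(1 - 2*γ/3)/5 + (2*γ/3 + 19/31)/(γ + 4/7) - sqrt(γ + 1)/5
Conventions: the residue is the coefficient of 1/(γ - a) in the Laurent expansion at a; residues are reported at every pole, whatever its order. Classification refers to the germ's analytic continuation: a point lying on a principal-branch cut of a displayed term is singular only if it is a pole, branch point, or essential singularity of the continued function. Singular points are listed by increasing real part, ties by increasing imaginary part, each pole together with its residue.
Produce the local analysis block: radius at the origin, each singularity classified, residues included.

Denominator factor (γ + 4/7): pole of order 1 at -4/7, modulus 4/7.
Branch term (-18/5)*sqrt(1 - γ/(3/2)): its argument vanishes at γ = 3/2, a square-root branch point, modulus 3/2.
Branch term (-1/5)*sqrt(1 - γ/(-1)): its argument vanishes at γ = -1, a square-root branch point, modulus 1.
The radius of convergence is the smallest modulus among the singular points: 4/7.
The branch terms are analytic at -4/7 and contribute nothing to the residue; only the rational part matters.
At the order-1 pole -4/7 set g(γ) = (γ - (-4/7))*(rational part) = 2*γ/3 + 19/31.
Simple pole: residue = g(a) at a = -4/7, which is 151/651.
List the singular points by increasing real part (a conjugate pair: the negative imaginary part first).

Radius of convergence at 0: 4/7.
At -1: an algebraic (square-root) branch point.
At -4/7: a pole of order 1; residue 151/651.
At 3/2: an algebraic (square-root) branch point.


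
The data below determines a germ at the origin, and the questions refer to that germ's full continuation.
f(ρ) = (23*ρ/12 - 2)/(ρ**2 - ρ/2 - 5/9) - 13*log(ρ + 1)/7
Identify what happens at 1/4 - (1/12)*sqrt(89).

The point is a pole of order 1.

The denominator factor ρ**2 - ρ/2 - 5/9 vanishes at 1/4 - (1/12)*sqrt(89) and appears to the power 1; the numerator there equals -73/48 - (23/144)*sqrt(89), nonzero, and no other factor vanishes.
The branch terms are analytic at this point.
Hence a pole whose order is the multiplicity, 1.


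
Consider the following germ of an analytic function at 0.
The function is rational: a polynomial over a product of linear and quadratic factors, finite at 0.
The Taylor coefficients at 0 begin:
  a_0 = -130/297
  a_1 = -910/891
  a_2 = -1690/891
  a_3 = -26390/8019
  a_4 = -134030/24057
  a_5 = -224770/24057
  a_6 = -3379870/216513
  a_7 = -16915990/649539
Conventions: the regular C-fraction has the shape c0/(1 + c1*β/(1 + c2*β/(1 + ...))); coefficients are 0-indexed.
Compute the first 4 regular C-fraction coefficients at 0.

Taylor coefficients (read off): a_0 = -130/297, a_1 = -910/891, a_2 = -1690/891, a_3 = -26390/8019.
c0 = a_0 = -130/297. Peel one level at a time: if S = 1 + c*β/S' with S'(0) = 1, then c is the β-coefficient of S and S' = c*β/(S - 1).
S_1 = c0/f = 1 + (-7/3)*β + (10/9)*β^2 + ...; c1 = -7/3.
S_2 = c1*β/(S_1 - 1) = 1 + (10/21)*β + (100/441)*β^2 + ...; c2 = 10/21.
S_3 = c2*β/(S_2 - 1) = 1 + (-10/21)*β + ...; c3 = -10/21.

The regular C-fraction coefficients are [-130/297, -7/3, 10/21, -10/21].


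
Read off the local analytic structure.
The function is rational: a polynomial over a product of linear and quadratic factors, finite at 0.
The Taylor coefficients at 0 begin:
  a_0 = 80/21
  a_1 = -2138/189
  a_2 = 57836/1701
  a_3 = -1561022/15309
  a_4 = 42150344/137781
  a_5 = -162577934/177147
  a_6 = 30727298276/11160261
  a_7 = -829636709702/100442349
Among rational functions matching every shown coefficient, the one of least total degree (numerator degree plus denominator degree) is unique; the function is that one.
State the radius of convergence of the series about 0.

The radius of convergence is 1/3.

No rational of total degree below 3 reproduces all 8 coefficients; solving the [1/2] Pade equations on them gives f(j) = (6*j/5 - 16/7)/((j - 9/5)*(j + 1/3)), whose expansion matches every shown term.
Denominator factor (j + 1/3): pole of order 1 at -1/3, modulus 1/3.
Denominator factor (j - 9/5): pole of order 1 at 9/5, modulus 9/5.
The radius of convergence is the smallest modulus among the singular points: 1/3.


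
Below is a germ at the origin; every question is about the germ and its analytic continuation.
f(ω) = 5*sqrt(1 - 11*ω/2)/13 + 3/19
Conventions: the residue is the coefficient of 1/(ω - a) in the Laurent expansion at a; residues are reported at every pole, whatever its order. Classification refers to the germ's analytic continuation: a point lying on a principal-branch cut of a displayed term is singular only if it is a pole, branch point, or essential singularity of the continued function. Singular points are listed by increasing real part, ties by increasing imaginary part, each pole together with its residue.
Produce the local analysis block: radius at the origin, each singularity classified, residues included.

Branch term (5/13)*sqrt(1 - ω/(2/11)): its argument vanishes at ω = 2/11, a square-root branch point, modulus 2/11.
The radius of convergence is the smallest modulus among the singular points: 2/11.

Radius of convergence at 0: 2/11.
At 2/11: an algebraic (square-root) branch point.


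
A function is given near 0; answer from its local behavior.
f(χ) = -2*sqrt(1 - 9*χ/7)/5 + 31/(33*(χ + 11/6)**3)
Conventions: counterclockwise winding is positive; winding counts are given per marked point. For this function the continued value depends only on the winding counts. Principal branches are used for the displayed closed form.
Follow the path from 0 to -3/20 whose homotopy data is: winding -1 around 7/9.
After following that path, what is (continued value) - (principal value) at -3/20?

The rational part is single-valued and drops out of the difference; each branch term changes only by its own monodromy.
(-2/5)*sqrt(1 - χ/(7/9)): winding -1 is odd, the square root flips sign, contributing -2*(-2/5)*sqrt(1 - (-3/20)/(7/9)) = -2*(-2/5)*sqrt(167/140) = (2/175)*sqrt(5845).
Summing the contributions at χ = -3/20 gives (2/175)*sqrt(5845).

Continued minus principal equals (2/175)*sqrt(5845).


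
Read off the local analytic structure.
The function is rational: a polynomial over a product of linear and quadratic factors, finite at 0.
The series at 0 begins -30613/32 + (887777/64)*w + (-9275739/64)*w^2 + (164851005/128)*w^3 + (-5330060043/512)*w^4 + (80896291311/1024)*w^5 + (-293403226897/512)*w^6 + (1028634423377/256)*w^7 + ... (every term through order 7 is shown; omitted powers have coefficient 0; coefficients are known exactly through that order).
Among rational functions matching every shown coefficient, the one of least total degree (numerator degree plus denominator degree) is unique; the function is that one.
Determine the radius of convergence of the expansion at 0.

No rational of total degree below 5 reproduces all 8 coefficients; solving the [0/5] Pade equations on them gives f(w) = -23/(4*(w - 1)**2*(w + 2/11)**3), whose expansion matches every shown term.
Denominator factor (w - 1)^2: pole of order 2 at 1, modulus 1.
Denominator factor (w + 2/11)^3: pole of order 3 at -2/11, modulus 2/11.
The radius of convergence is the smallest modulus among the singular points: 2/11.

The radius of convergence is 2/11.


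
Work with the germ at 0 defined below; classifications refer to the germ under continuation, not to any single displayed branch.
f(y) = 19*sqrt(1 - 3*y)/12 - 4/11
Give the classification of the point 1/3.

The term (19/12)*sqrt(1 - y/(1/3)) has argument 1 - 1/3/(1/3) = 0 at 1/3: a square-root (algebraic, two-sheeted) branch point; the remaining terms are analytic or single-valued there.

The point is an algebraic (square-root) branch point.


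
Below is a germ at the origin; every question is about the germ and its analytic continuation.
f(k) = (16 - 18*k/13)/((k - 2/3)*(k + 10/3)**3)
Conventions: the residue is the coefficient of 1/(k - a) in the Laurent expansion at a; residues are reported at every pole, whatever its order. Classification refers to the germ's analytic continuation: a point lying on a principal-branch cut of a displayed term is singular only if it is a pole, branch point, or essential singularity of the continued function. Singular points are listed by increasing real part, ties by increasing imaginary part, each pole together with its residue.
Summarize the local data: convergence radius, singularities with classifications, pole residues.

Radius of convergence at 0: 2/3.
At -10/3: a pole of order 3; residue -49/208.
At 2/3: a pole of order 1; residue 49/208.

Denominator factor (k + 10/3)^3: pole of order 3 at -10/3, modulus 10/3.
Denominator factor (k - 2/3): pole of order 1 at 2/3, modulus 2/3.
The radius of convergence is the smallest modulus among the singular points: 2/3.
At the order-3 pole -10/3 set g(k) = (k - (-10/3))^3*f(k) = (16 - 18*k/13)/(k - 2/3).
Order-3 pole: residue = g''(a)/2; g''(-10/3) = -49/104, so the residue is -49/208.
At the order-1 pole 2/3 set g(k) = (k - (2/3))*f(k) = (16 - 18*k/13)/(k + 10/3)**3.
Simple pole: residue = g(a) at a = 2/3, which is 49/208.
List the singular points by increasing real part (a conjugate pair: the negative imaginary part first).


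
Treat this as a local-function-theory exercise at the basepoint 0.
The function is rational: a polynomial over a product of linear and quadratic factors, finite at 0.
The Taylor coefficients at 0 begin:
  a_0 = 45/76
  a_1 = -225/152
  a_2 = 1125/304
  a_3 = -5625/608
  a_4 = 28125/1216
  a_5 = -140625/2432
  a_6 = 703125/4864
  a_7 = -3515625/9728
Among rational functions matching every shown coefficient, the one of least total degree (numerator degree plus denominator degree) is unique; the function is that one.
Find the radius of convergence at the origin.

The radius of convergence is 2/5.

No rational of total degree below 1 reproduces all 8 coefficients; solving the [0/1] Pade equations on them gives f(ζ) = 9/(38*(ζ + 2/5)), whose expansion matches every shown term.
Denominator factor (ζ + 2/5): pole of order 1 at -2/5, modulus 2/5.
The radius of convergence is the smallest modulus among the singular points: 2/5.


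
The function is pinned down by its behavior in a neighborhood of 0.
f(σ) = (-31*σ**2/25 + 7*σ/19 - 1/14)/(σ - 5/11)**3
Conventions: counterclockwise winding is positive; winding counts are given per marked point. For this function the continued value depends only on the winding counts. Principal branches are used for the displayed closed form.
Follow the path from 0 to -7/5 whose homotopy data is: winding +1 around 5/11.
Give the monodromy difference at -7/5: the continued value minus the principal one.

Continued minus principal equals 0.

The function is rational, hence single-valued: continuing it around any pole returns the same value, so the difference is 0.


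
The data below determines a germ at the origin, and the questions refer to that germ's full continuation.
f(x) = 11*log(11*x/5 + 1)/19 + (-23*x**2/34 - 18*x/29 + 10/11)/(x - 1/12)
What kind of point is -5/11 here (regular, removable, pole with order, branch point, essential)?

The term (11/19)*log(1 - x/(-5/11)) has argument 1 - -5/11/(-5/11) = 0 at -5/11: a logarithmic (infinitely-sheeted) branch point; the remaining terms are analytic or single-valued there.

The point is a logarithmic branch point.


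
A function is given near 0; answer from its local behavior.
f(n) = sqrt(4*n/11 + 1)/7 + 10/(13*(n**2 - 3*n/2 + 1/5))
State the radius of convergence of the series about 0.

Denominator factor (n**2 - 3*n/2 + 1/5): discriminant 29/20, real irrational roots 3/4 + (1/20)*sqrt(145) and 3/4 - (1/20)*sqrt(145); poles of order 1, moduli 3/4 + (1/20)*sqrt(145) and 3/4 - (1/20)*sqrt(145).
Branch term (1/7)*sqrt(1 - n/(-11/4)): its argument vanishes at n = -11/4, a square-root branch point, modulus 11/4.
The radius of convergence is the smallest modulus among the singular points: 3/4 - (1/20)*sqrt(145).

The radius of convergence is 3/4 - (1/20)*sqrt(145).


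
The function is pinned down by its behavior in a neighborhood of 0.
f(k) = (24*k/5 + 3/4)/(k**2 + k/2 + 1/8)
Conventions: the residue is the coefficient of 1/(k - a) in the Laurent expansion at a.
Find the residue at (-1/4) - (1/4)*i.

The factor k**2 + k/2 + 1/8 splits as (k - a)(k - a') with a = (-1/4) - (1/4)*i, a' = (-1/4) + (1/4)*i. At the order-1 pole a set g(k) = (k - a)*f(k) = [24*k/5 + 3/4] / (k - a').
Simple pole: residue = g(a) at a = (-1/4) - (1/4)*i, which is (12/5) - (9/10)*i.

The residue is (12/5) - (9/10)*i.


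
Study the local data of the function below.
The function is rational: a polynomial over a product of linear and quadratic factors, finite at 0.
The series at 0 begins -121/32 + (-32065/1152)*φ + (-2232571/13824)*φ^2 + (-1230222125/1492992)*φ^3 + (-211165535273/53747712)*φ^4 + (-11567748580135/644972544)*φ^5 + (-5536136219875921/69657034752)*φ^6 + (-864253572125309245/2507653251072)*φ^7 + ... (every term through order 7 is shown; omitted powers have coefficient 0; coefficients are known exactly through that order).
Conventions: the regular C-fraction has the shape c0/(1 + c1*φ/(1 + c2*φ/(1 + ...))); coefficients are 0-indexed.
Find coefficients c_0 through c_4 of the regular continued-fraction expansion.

Taylor coefficients (read off): a_0 = -121/32, a_1 = -32065/1152, a_2 = -2232571/13824, a_3 = -1230222125/1492992, a_4 = -211165535273/53747712.
c0 = a_0 = -121/32. Peel one level at a time: if S = 1 + c*φ/S' with S'(0) = 1, then c is the φ-coefficient of S and S' = c*φ/(S - 1).
S_1 = c0/f = 1 + (-265/36)*φ + (1859/162)*φ^2 + ...; c1 = -265/36.
S_2 = c1*φ/(S_1 - 1) = 1 + (3718/2385)*φ + (92416621/22752900)*φ^2 + ...; c2 = 3718/2385.
S_3 = c2*φ/(S_2 - 1) = 1 + (-8401511/3224520)*φ + (4143793/1827904)*φ^2 + ...; c3 = -8401511/3224520.
S_4 = c3*φ/(S_3 - 1) = 1 + (9882946305/11358842872)*φ + ...; c4 = 9882946305/11358842872.

The regular C-fraction coefficients are [-121/32, -265/36, 3718/2385, -8401511/3224520, 9882946305/11358842872].


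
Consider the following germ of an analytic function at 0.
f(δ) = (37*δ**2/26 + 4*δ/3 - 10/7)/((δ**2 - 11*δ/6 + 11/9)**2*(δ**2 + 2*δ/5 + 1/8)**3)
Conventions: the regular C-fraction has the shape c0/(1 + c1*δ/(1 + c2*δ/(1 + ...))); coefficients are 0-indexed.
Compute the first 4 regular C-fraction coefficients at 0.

Taylor coefficients (expand at 0): a_0 = -414720/847, a_1 = 3124224/847, a_2 = -1121900544/121121, a_3 = -9027770112/432575.
c0 = a_0 = -414720/847. Peel one level at a time: if S = 1 + c*δ/S' with S'(0) = 1, then c is the δ-coefficient of S and S' = c*δ/(S - 1).
S_1 = c0/f = 1 + (113/15)*δ + (1217297/32175)*δ^2 + ...; c1 = 113/15.
S_2 = c1*δ/(S_1 - 1) = 1 + (-1217297/242385)*δ + (312394410813/26111328100)*δ^2 + ...; c2 = -1217297/242385.
S_3 = c2*δ/(S_2 - 1) = 1 + (937183232439/393406044460)*δ + ...; c3 = 937183232439/393406044460.

The regular C-fraction coefficients are [-414720/847, 113/15, -1217297/242385, 937183232439/393406044460].


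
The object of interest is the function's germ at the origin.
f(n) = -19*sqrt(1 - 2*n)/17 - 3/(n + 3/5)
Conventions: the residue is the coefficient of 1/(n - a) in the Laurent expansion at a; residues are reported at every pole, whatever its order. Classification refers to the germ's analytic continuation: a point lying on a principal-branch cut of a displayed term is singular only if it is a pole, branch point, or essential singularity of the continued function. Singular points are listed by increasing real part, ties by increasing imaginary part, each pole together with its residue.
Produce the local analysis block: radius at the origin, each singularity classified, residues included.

Radius of convergence at 0: 1/2.
At -3/5: a pole of order 1; residue -3.
At 1/2: an algebraic (square-root) branch point.

Denominator factor (n + 3/5): pole of order 1 at -3/5, modulus 3/5.
Branch term (-19/17)*sqrt(1 - n/(1/2)): its argument vanishes at n = 1/2, a square-root branch point, modulus 1/2.
The radius of convergence is the smallest modulus among the singular points: 1/2.
The branch term is analytic at -3/5 and contributes nothing to the residue; only the rational part matters.
At the order-1 pole -3/5 set g(n) = (n - (-3/5))*(rational part) = -3.
Simple pole: residue = g(a) at a = -3/5, which is -3.
List the singular points by increasing real part (a conjugate pair: the negative imaginary part first).


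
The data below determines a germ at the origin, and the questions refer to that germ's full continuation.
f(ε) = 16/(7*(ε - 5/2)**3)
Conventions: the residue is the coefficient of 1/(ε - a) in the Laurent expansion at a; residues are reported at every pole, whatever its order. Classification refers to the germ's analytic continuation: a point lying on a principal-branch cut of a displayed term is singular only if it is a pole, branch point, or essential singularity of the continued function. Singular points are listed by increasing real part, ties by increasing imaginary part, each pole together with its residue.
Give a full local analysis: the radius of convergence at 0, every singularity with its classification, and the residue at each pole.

Denominator factor (ε - 5/2)^3: pole of order 3 at 5/2, modulus 5/2.
The radius of convergence is the smallest modulus among the singular points: 5/2.
At the order-3 pole 5/2 set g(ε) = (ε - (5/2))^3*f(ε) = 16/7.
Order-3 pole: residue = g''(a)/2; g''(5/2) = 0, so the residue is 0.

Radius of convergence at 0: 5/2.
At 5/2: a pole of order 3; residue 0.


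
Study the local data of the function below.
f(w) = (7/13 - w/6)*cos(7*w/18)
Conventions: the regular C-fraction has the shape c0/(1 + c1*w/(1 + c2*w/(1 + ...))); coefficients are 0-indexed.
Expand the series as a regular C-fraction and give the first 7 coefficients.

Taylor coefficients (expand at 0): a_0 = 7/13, a_1 = -1/6, a_2 = -343/8424, a_3 = 49/3888, a_4 = 16807/32752512, a_5 = -2401/15116544, a_6 = -823543/318354416640.
c0 = a_0 = 7/13. Peel one level at a time: if S = 1 + c*w/S' with S'(0) = 1, then c is the w-coefficient of S and S' = c*w/(S - 1).
S_1 = c0/f = 1 + (13/42)*w + (5443/31752)*w^2 + ...; c1 = 13/42.
S_2 = c1*w/(S_1 - 1) = 1 + (-5443/9828)*w + (266707/1971216)*w^2 + ...; c2 = -5443/9828.
S_3 = c2*w/(S_2 - 1) = 1 + (343/1404)*w + (-588245/21162384)*w^2 + ...; c3 = 343/1404.
S_4 = c3*w/(S_3 - 1) = 1 + (22295/195948)*w + (-855137465/38395618704)*w^2 + ...; c4 = 22295/195948.
S_5 = c4*w/(S_4 - 1) = 1 + (268489/1371636)*w + (536622193/8641306800)*w^2 + ...; c5 = 268489/1371636.
S_6 = c5*w/(S_5 - 1) = 1 + (-536622193/1691480700)*w + ...; c6 = -536622193/1691480700.

The regular C-fraction coefficients are [7/13, 13/42, -5443/9828, 343/1404, 22295/195948, 268489/1371636, -536622193/1691480700].


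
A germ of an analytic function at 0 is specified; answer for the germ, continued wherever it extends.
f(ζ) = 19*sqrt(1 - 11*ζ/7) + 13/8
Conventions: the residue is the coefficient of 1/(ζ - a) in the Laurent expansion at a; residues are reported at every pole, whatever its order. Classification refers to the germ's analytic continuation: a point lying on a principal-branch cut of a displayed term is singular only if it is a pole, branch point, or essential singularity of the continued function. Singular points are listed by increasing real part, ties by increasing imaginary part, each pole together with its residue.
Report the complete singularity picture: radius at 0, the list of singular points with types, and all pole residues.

Branch term (19)*sqrt(1 - ζ/(7/11)): its argument vanishes at ζ = 7/11, a square-root branch point, modulus 7/11.
The radius of convergence is the smallest modulus among the singular points: 7/11.

Radius of convergence at 0: 7/11.
At 7/11: an algebraic (square-root) branch point.


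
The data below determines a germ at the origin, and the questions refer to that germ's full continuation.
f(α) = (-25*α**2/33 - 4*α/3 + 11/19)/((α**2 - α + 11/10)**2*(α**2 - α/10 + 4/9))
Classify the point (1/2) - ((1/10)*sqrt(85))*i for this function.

The point is a pole of order 2.

The denominator factor α**2 - α + 11/10 vanishes at (1/2) - ((1/10)*sqrt(85))*i and appears to the power 2; the numerator there equals (230/627) + ((23/110)*sqrt(85))*i, nonzero, and no other factor vanishes.
Hence a pole whose order is the multiplicity, 2.


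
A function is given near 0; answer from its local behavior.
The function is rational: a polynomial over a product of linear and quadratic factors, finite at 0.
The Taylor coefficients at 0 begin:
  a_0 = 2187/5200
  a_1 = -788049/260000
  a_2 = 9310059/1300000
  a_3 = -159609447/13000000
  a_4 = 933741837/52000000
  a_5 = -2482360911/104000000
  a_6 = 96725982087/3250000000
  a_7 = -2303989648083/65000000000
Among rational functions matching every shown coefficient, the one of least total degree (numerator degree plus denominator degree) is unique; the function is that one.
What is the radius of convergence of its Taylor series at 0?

No rational of total degree below 4 reproduces all 8 coefficients; solving the [1/3] Pade equations on them gives f(ρ) = (15/26 - 13*ρ/5)/(ρ + 10/9)**3, whose expansion matches every shown term.
Denominator factor (ρ + 10/9)^3: pole of order 3 at -10/9, modulus 10/9.
The radius of convergence is the smallest modulus among the singular points: 10/9.

The radius of convergence is 10/9.


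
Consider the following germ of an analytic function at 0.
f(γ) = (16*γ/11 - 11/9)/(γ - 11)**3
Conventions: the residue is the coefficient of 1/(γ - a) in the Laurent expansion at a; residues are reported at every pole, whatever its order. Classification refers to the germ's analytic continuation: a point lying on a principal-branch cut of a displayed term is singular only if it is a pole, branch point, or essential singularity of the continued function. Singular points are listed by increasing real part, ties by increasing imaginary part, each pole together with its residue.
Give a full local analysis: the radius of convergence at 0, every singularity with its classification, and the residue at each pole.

Denominator factor (γ - 11)^3: pole of order 3 at 11, modulus 11.
The radius of convergence is the smallest modulus among the singular points: 11.
At the order-3 pole 11 set g(γ) = (γ - (11))^3*f(γ) = 16*γ/11 - 11/9.
Order-3 pole: residue = g''(a)/2; g''(11) = 0, so the residue is 0.

Radius of convergence at 0: 11.
At 11: a pole of order 3; residue 0.


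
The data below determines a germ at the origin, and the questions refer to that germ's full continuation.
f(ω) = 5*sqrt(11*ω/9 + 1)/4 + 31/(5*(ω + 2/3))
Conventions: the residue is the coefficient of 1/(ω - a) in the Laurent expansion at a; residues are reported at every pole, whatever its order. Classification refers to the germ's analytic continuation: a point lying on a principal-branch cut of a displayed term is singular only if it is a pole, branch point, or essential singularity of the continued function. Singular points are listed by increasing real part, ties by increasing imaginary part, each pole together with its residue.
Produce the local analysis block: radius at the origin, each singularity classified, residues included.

Denominator factor (ω + 2/3): pole of order 1 at -2/3, modulus 2/3.
Branch term (5/4)*sqrt(1 - ω/(-9/11)): its argument vanishes at ω = -9/11, a square-root branch point, modulus 9/11.
The radius of convergence is the smallest modulus among the singular points: 2/3.
The branch term is analytic at -2/3 and contributes nothing to the residue; only the rational part matters.
At the order-1 pole -2/3 set g(ω) = (ω - (-2/3))*(rational part) = 31/5.
Simple pole: residue = g(a) at a = -2/3, which is 31/5.
List the singular points by increasing real part (a conjugate pair: the negative imaginary part first).

Radius of convergence at 0: 2/3.
At -9/11: an algebraic (square-root) branch point.
At -2/3: a pole of order 1; residue 31/5.


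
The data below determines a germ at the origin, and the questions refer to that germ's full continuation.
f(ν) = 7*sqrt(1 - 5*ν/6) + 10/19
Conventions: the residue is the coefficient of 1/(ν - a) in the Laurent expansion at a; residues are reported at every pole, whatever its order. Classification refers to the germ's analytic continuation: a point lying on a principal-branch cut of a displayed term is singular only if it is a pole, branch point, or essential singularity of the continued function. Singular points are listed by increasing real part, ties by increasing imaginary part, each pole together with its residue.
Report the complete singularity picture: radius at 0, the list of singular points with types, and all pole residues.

Branch term (7)*sqrt(1 - ν/(6/5)): its argument vanishes at ν = 6/5, a square-root branch point, modulus 6/5.
The radius of convergence is the smallest modulus among the singular points: 6/5.

Radius of convergence at 0: 6/5.
At 6/5: an algebraic (square-root) branch point.


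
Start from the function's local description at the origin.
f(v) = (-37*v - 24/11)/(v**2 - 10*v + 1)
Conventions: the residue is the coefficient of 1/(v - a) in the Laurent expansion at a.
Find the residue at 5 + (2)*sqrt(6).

The residue is -37/2 - (2059/264)*sqrt(6).

The factor v**2 - 10*v + 1 splits as (v - a)(v - a') with a = 5 + (2)*sqrt(6), a' = 5 - (2)*sqrt(6). At the order-1 pole a set g(v) = (v - a)*f(v) = [-37*v - 24/11] / (v - a').
Simple pole: residue = g(a) at a = 5 + (2)*sqrt(6), which is -37/2 - (2059/264)*sqrt(6).


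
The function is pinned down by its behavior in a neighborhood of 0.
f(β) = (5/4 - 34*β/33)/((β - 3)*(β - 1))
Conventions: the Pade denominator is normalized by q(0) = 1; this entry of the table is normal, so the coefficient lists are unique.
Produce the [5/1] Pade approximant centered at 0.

Taylor coefficients needed (expand at 0): a_0 = 5/12, a_1 = 7/33, a_2 = 19/132, a_3 = 4/33, a_4 = 5/44, a_5 = 1/9, a_6 = 131/1188.
Write the denominator as Q(β) = 1 + q1*β. Requiring Q*f - P = O(β^7) with deg P <= 5 kills the coefficients of β^6..β^6 in Q*f:
  β^6: a_6 + q1*a_5 = 0, i.e. 131/1188 + (1/9)*q1 = 0.
Solving this linear system: q1 = -131/132.
The numerator is Q*f truncated at degree 5: P0 = a_0 = 5/12; P1 = a_1 + q1*a_0 = -29/144; P2 = a_2 + q1*a_1 = -145/2178; P3 = a_3 + q1*a_2 = -377/17424; P4 = a_4 + q1*a_3 = -29/4356; P5 = a_5 + q1*a_4 = -29/17424.

The Pade approximant has numerator coefficients [5/12, -29/144, -145/2178, -377/17424, -29/4356, -29/17424]; denominator coefficients [1, -131/132].


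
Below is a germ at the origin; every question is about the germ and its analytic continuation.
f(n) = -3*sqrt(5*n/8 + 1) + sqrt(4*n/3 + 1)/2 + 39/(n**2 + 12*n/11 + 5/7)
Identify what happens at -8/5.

The term (-3)*sqrt(1 - n/(-8/5)) has argument 1 - -8/5/(-8/5) = 0 at -8/5: a square-root (algebraic, two-sheeted) branch point; the remaining terms are analytic or single-valued there.

The point is an algebraic (square-root) branch point.


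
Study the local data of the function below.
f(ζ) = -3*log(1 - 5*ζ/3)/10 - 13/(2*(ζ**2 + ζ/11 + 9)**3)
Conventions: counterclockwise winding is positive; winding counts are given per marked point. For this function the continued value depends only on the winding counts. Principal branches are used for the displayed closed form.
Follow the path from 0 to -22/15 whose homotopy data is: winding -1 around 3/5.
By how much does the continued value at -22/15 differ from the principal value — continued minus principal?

Continued minus principal equals (3/5)*pi*i.

The rational part is single-valued and drops out of the difference; each branch term changes only by its own monodromy.
(-3/10)*log(1 - ζ/(3/5)): each positive loop around 3/5 adds 2*pi*i to the log, so winding -1 contributes (-3/10)*(-1)*2*pi*i = (3/5)*pi*i.
Summing the contributions at ζ = -22/15 gives (3/5)*pi*i.


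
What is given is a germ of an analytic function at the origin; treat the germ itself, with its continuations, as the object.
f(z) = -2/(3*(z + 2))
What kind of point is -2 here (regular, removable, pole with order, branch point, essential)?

The denominator factor z + 2 vanishes at -2 and appears to the power 1; the numerator there equals -2/3, nonzero, and no other factor vanishes.
Hence a pole whose order is the multiplicity, 1.

The point is a pole of order 1.


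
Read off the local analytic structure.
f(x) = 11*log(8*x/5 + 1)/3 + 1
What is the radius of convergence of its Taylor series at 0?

Branch term (11/3)*log(1 - x/(-5/8)): its argument vanishes at x = -5/8, a logarithmic branch point, modulus 5/8.
The radius of convergence is the smallest modulus among the singular points: 5/8.

The radius of convergence is 5/8.


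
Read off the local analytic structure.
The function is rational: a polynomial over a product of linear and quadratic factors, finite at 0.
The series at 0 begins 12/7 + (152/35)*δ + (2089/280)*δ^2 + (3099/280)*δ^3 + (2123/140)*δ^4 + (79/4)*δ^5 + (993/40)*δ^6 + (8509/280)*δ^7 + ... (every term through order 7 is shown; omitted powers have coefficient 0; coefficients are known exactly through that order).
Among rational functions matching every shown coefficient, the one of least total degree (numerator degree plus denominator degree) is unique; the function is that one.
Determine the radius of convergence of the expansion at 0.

The radius of convergence is 1.

No rational of total degree below 5 reproduces all 8 coefficients; solving the [2/3] Pade equations on them gives f(δ) = (17*δ**2/40 + 4*δ/5 - 12/7)/(δ - 1)**3, whose expansion matches every shown term.
Denominator factor (δ - 1)^3: pole of order 3 at 1, modulus 1.
The radius of convergence is the smallest modulus among the singular points: 1.


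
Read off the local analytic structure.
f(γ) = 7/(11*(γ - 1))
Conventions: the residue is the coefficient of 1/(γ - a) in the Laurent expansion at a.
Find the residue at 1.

The residue is 7/11.

At the order-1 pole 1 set g(γ) = (γ - (1))*f(γ) = 7/11.
Simple pole: residue = g(a) at a = 1, which is 7/11.


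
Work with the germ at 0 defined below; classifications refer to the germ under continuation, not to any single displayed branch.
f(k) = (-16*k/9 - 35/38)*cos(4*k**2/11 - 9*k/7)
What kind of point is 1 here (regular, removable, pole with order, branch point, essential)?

The point is a regular point.

There is no denominator, hence no pole anywhere.
The factor cos(4*k**2/11 - 9*k/7) is entire.
So the germ continues analytically to 1.


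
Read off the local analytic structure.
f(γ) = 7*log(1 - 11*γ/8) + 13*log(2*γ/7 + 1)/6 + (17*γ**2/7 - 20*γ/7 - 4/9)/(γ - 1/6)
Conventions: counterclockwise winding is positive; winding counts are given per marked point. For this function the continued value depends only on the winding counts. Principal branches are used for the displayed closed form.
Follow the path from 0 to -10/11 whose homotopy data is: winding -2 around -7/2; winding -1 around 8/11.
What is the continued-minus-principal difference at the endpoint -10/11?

Continued minus principal equals -(68/3)*pi*i.

The rational part is single-valued and drops out of the difference; each branch term changes only by its own monodromy.
(7)*log(1 - γ/(8/11)): each positive loop around 8/11 adds 2*pi*i to the log, so winding -1 contributes (7)*(-1)*2*pi*i = -(14)*pi*i.
(13/6)*log(1 - γ/(-7/2)): each positive loop around -7/2 adds 2*pi*i to the log, so winding -2 contributes (13/6)*(-2)*2*pi*i = -(26/3)*pi*i.
Summing the contributions at γ = -10/11 gives -(68/3)*pi*i.


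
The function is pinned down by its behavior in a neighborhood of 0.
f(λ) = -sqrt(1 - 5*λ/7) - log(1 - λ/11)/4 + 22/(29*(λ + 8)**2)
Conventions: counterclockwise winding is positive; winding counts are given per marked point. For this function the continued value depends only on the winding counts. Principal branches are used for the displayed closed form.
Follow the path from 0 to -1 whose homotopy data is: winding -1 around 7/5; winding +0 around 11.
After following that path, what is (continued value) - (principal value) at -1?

The rational part is single-valued and drops out of the difference; each branch term changes only by its own monodromy.
(-1/4)*log(1 - λ/(11)): winding 0 around 11, so this term returns to its principal value, contribution 0.
(-1)*sqrt(1 - λ/(7/5)): winding -1 is odd, the square root flips sign, contributing -2*(-1)*sqrt(1 - (-1)/(7/5)) = -2*(-1)*sqrt(12/7) = (4/7)*sqrt(21).
Summing the contributions at λ = -1 gives (4/7)*sqrt(21).

Continued minus principal equals (4/7)*sqrt(21).
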